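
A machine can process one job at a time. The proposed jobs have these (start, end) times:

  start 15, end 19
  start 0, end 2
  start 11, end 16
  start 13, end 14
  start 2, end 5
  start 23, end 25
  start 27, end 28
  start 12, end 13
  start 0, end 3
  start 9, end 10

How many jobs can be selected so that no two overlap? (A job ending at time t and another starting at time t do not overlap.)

Greedy by earliest finish: after sorting by end time, pick each interval compatible with the last pick.
Sorted by end: (0,2)  (0,3)  (2,5)  (9,10)  (12,13)  (13,14)  (11,16)  (15,19)  (23,25)  (27,28)
take (0,2); skip (0,3); take (2,5); take (9,10); take (12,13); take (13,14); take (15,19); take (23,25); take (27,28).
Selected 8 jobs.

8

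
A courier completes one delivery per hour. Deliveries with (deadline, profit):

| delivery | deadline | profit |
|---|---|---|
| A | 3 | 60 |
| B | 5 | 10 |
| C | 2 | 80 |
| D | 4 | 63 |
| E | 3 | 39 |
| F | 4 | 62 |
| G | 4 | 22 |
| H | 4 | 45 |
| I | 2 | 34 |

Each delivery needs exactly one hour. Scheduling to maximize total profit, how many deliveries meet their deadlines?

Take jobs in profit order; each goes to the latest open slot no later than its deadline.
Profit order: C=80 D=63 F=62 A=60 H=45 E=39 I=34 G=22 B=10
Assign: C→slot 2, D→slot 4, F→slot 3, A→slot 1, H skipped, E skipped, I skipped, G skipped, B→slot 5.
Slots: [1:A] [2:C] [3:F] [4:D] [5:B]
5 of 9 scheduled.

5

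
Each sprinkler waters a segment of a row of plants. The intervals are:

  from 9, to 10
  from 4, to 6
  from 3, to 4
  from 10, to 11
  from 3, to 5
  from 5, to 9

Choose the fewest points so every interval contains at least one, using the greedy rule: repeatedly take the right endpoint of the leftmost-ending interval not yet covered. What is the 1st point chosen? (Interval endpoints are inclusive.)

Sorted: [3,4] [3,5] [4,6] [5,9] [9,10] [10,11]
{[3,4],[3,5],[4,6]} hit by 4; {[5,9],[9,10]} hit by 9; {[10,11]} hit by 11.
Points: 4, 9, 11 (3 total).

4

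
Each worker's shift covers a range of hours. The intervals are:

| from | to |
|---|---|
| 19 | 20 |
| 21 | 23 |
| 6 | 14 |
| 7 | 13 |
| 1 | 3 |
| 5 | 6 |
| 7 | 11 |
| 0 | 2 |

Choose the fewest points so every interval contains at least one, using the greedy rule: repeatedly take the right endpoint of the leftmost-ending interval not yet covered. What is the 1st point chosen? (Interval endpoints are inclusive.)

Process intervals by earliest right end; each time one isn't hit yet, stab at its right endpoint.
Sorted: [0,2] [1,3] [5,6] [7,11] [7,13] [6,14] [19,20] [21,23]
{[0,2],[1,3]} hit by 2; {[5,6]} hit by 6; {[7,11],[7,13],[6,14]} hit by 11; {[19,20]} hit by 20; {[21,23]} hit by 23.
Points: 2, 6, 11, 20, 23 (5 total).

2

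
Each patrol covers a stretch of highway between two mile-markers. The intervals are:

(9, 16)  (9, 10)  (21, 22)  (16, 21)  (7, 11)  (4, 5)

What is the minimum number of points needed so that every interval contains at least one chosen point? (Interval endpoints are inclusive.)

By right end: [4,5]  [9,10]  [7,11]  [9,16]  [16,21]  [21,22]
[4,5] uncovered → point at 5; [9,10] uncovered → point at 10; [16,21] uncovered → point at 21.
Points: 5, 10, 21 (3 total).

3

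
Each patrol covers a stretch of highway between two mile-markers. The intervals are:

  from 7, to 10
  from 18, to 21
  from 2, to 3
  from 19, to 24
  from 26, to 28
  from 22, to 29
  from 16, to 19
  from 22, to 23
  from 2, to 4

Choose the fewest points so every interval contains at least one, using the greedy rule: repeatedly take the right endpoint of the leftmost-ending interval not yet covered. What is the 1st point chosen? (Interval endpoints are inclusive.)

3

By right end: [2,3]  [2,4]  [7,10]  [16,19]  [18,21]  [22,23]  [19,24]  [26,28]  [22,29]
[2,3] uncovered → point at 3; [7,10] uncovered → point at 10; [16,19] uncovered → point at 19; [22,23] uncovered → point at 23; [26,28] uncovered → point at 28.
Points: 3, 10, 19, 23, 28 (5 total).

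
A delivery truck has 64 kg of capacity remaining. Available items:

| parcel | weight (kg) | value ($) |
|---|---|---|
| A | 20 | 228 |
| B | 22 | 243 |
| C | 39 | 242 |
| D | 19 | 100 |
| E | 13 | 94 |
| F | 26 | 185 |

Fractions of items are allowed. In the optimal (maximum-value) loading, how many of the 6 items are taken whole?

Greedy by value/weight ratio, highest first.
Order: A (228/20=11.40) > B (243/22=11.05) > E (94/13=7.23) > F (185/26=7.12) > C (242/39=6.21) > D (100/19=5.26)
Fill: take A (20 @ 228) → take B (22 @ 243) → take E (13 @ 94) → take 9/26 of F → 64.04; 64/64 used.
3 item(s) taken whole; one partial (take 9/26 of F).

3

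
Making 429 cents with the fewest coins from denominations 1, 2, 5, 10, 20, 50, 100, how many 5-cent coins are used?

429 − 4×100→29 − 1×20→9 − 1×5→4 − 2×2→0
Count of 5: 1

1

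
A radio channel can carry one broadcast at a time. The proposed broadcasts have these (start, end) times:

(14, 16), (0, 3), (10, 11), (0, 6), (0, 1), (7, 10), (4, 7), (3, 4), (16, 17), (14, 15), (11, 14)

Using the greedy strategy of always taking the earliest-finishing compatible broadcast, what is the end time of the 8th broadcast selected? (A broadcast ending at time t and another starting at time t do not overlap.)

Sorted by end: (0,1)  (0,3)  (3,4)  (0,6)  (4,7)  (7,10)  (10,11)  (11,14)  (14,15)  (14,16)  (16,17)
take (0,1); take (3,4); take (4,7); take (7,10); take (10,11); take (11,14); take (14,15); take (16,17).
Selected: (0,1) (3,4) (4,7) (7,10) (10,11) (11,14) (14,15) (16,17)

17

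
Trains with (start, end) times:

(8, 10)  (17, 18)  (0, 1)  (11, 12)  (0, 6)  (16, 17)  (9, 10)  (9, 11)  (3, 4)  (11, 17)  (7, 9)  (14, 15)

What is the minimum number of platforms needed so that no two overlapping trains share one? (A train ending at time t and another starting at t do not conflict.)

The answer is the maximum number of intervals overlapping at any instant.
starts: [0, 0, 3, 7, 8, 9, 9, 11, 11, 14, 16, 17]
ends:   [1, 4, 6, 9, 10, 10, 11, 12, 15, 17, 17, 18]
s0→1 s0→2 e1→1 s3→2 e4→1 e6→0 s7→1 s8→2 e9→1 s9→2 s9→3  — peak 3.

3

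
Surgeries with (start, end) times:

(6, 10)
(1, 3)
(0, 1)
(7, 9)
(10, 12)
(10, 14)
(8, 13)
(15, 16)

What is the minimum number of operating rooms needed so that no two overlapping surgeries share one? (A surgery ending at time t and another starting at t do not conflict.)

Count concurrent intervals with a sweep; the peak is the room count.
Events (time:±→running): 0:+→1 1:-→0 1:+→1 3:-→0 6:+→1 7:+→2 8:+→3 … peak 3.

3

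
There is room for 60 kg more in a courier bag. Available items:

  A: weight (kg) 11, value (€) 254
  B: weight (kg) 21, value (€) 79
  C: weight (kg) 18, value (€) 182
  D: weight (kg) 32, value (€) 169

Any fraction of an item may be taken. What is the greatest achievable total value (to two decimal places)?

Greedy by value/weight ratio, highest first.
Ratios (sorted): A 23.09, C 10.11, D 5.28, B 3.76
take A (11 @ 254); take C (18 @ 182); take 31/32 of D → 163.72. Capacity used 60/60.
Total value = 599.72

599.72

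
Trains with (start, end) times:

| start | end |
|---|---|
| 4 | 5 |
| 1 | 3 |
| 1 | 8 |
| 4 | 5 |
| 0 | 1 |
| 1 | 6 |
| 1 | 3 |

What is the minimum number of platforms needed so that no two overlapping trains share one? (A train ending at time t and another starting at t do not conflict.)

Events (time:±→running): 0:+→1 1:-→0 1:+→1 1:+→2 1:+→3 1:+→4 … peak 4.

4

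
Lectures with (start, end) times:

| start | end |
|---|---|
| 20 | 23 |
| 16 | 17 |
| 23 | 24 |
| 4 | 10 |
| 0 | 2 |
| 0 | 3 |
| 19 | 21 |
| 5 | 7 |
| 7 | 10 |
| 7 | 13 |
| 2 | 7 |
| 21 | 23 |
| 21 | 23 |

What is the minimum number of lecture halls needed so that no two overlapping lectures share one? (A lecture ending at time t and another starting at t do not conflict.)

Count concurrent intervals with a sweep; the peak is the room count.
starts: [0, 0, 2, 4, 5, 7, 7, 16, 19, 20, 21, 21, 23]
ends:   [2, 3, 7, 7, 10, 10, 13, 17, 21, 23, 23, 23, 24]
s0→1 s0→2 e2→1 s2→2 e3→1 s4→2 s5→3  — peak 3.

3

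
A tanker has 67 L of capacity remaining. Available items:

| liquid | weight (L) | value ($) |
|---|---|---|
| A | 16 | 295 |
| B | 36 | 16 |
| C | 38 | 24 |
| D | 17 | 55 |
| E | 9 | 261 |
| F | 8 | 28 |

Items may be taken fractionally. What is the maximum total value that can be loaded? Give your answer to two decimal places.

649.74

Order: E (261/9=29.00) > A (295/16=18.44) > F (28/8=3.50) > D (55/17=3.24) > C (24/38=0.63) > B (16/36=0.44)
Fill: take E (9 @ 261) → take A (16 @ 295) → take F (8 @ 28) → take D (17 @ 55) → take 17/38 of C → 10.74; 67/67 used.
Total value = 649.74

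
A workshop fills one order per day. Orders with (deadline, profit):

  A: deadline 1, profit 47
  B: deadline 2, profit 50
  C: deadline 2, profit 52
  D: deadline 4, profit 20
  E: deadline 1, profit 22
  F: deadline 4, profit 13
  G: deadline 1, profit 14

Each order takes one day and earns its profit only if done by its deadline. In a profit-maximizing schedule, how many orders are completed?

4

Take jobs in profit order; each goes to the latest open slot no later than its deadline.
By profit: C(d2,52), B(d2,50), A(d1,47), E(d1,22), D(d4,20), G(d1,14), F(d4,13)
C→slot 2; B→slot 1; A skipped; E skipped; D→slot 4; G skipped; F→slot 3.
4 of 7 scheduled.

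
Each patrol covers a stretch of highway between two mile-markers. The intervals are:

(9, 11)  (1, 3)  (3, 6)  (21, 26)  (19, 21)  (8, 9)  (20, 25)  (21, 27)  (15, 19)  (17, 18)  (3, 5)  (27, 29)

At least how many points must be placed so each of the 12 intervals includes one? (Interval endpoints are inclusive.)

5

Sort by right endpoint; whenever an interval is uncovered, place a point at its right end.
By right end: [1,3]  [3,5]  [3,6]  [8,9]  [9,11]  [17,18]  [15,19]  [19,21]  [20,25]  [21,26]  [21,27]  [27,29]
[1,3] uncovered → point at 3; [8,9] uncovered → point at 9; [17,18] uncovered → point at 18; [19,21] uncovered → point at 21; [27,29] uncovered → point at 29.
Points: 3, 9, 18, 21, 29 (5 total).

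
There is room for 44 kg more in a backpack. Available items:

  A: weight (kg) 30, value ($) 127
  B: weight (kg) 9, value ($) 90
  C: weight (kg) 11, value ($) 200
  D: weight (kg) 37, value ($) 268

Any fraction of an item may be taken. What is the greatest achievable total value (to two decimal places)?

463.84

Sort by value per unit weight and fill in that order.
Ratios (sorted): C 18.18, B 10.00, D 7.24, A 4.23
take C (11 @ 200); take B (9 @ 90); take 24/37 of D → 173.84. Capacity used 44/44.
Total value = 463.84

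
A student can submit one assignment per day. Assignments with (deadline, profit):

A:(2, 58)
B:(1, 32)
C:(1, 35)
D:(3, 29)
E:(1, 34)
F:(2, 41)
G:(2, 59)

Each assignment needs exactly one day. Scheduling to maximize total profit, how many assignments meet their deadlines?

Take jobs in profit order; each goes to the latest open slot no later than its deadline.
By profit: G(d2,59), A(d2,58), F(d2,41), C(d1,35), E(d1,34), B(d1,32), D(d3,29)
G→slot 2; A→slot 1; F skipped; C skipped; E skipped; B skipped; D→slot 3.
3 of 7 scheduled.

3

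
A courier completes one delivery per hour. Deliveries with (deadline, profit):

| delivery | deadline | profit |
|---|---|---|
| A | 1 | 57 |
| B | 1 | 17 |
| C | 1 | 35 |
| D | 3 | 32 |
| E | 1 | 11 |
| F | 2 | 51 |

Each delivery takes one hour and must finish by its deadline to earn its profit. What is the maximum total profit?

140

Sort by profit descending; place each in the latest free slot ≤ its deadline.
By profit: A(d1,57), F(d2,51), C(d1,35), D(d3,32), B(d1,17), E(d1,11)
A→slot 1; F→slot 2; C skipped; D→slot 3; B skipped; E skipped.
Profit = 57 + 51 + 32 = 140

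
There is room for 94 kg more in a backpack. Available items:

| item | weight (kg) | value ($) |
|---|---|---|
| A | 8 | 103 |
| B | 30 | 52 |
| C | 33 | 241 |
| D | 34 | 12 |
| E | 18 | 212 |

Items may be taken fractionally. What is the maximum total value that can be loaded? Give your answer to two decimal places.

Ratios (sorted): A 12.88, E 11.78, C 7.30, B 1.73, D 0.35
take A (8 @ 103); take E (18 @ 212); take C (33 @ 241); take B (30 @ 52); take 5/34 of D → 1.76. Capacity used 94/94.
Total value = 609.76

609.76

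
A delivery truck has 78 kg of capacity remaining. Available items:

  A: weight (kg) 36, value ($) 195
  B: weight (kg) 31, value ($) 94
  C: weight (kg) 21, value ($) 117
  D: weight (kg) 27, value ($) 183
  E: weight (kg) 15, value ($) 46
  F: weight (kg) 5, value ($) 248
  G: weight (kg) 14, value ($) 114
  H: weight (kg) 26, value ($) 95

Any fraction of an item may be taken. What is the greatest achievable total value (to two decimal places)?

721.58

Sort by value per unit weight and fill in that order.
Ratios (sorted): F 49.60, G 8.14, D 6.78, C 5.57, A 5.42, H 3.65, E 3.07, B 3.03
take F (5 @ 248); take G (14 @ 114); take D (27 @ 183); take C (21 @ 117); take 11/36 of A → 59.58. Capacity used 78/78.
Total value = 721.58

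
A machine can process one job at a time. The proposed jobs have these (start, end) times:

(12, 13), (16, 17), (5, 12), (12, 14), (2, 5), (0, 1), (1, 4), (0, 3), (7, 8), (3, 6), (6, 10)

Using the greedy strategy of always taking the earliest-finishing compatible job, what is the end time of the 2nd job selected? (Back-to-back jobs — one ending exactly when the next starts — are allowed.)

Sorted by end: (0,1)  (0,3)  (1,4)  (2,5)  (3,6)  (7,8)  (6,10)  (5,12)  (12,13)  (12,14)  (16,17)
take (0,1); skip (0,3); take (1,4); skip (2,5); skip (3,6); take (7,8); skip (6,10); skip (5,12); take (12,13); skip (12,14); take (16,17).
Selected: (0,1) (1,4) (7,8) (12,13) (16,17)

4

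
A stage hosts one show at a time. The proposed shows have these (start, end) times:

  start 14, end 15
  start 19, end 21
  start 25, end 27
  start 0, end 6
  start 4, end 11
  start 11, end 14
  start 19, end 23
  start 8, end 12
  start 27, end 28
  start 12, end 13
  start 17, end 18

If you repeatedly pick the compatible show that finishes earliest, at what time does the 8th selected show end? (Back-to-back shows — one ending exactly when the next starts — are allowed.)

28

Sorted by end: (0,6)  (4,11)  (8,12)  (12,13)  (11,14)  (14,15)  (17,18)  (19,21)  (19,23)  (25,27)  (27,28)
take (0,6); skip (4,11); take (8,12); take (12,13); skip (11,14); take (14,15); take (17,18); take (19,21); take (25,27); take (27,28).
Selected: (0,6) (8,12) (12,13) (14,15) (17,18) (19,21) (25,27) (27,28)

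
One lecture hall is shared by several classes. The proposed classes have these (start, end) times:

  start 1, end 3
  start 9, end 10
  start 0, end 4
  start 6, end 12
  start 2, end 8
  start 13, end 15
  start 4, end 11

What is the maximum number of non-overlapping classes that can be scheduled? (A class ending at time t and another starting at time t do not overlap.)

By end time: (1,3), (0,4), (2,8), (9,10), (4,11), (6,12), (13,15).
Pick (1,3); next start ≥ 3 → (9,10); next start ≥ 10 → (13,15).
Selected 3 classes.

3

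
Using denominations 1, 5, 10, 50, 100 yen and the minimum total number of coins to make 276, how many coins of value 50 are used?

276 − 2×100→76 − 1×50→26 − 2×10→6 − 1×5→1 − 1×1→0
Count of 50: 1

1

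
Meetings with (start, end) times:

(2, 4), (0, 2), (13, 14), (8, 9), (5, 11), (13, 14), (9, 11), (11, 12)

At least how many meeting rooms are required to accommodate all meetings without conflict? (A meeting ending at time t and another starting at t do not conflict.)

The answer is the maximum number of intervals overlapping at any instant.
starts: [0, 2, 5, 8, 9, 11, 13, 13]
ends:   [2, 4, 9, 11, 11, 12, 14, 14]
s0→1 e2→0 s2→1 e4→0 s5→1 s8→2  — peak 2.

2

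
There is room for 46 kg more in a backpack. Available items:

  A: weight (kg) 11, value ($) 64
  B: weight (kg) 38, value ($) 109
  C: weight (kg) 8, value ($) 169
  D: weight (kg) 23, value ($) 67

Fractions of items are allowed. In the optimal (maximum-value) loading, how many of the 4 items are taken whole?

3

Ratios (sorted): C 21.12, A 5.82, D 2.91, B 2.87
take C (8 @ 169); take A (11 @ 64); take D (23 @ 67); take 4/38 of B → 11.47. Capacity used 46/46.
3 item(s) taken whole; one partial (take 4/38 of B).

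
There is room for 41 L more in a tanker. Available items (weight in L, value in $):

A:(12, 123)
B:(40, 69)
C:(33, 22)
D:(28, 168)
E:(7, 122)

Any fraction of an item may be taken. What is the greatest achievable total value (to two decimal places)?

377.00

Sort by value per unit weight and fill in that order.
Ratios (sorted): E 17.43, A 10.25, D 6.00, B 1.73, C 0.67
take E (7 @ 122); take A (12 @ 123); take 22/28 of D → 132.00. Capacity used 41/41.
Total value = 377.00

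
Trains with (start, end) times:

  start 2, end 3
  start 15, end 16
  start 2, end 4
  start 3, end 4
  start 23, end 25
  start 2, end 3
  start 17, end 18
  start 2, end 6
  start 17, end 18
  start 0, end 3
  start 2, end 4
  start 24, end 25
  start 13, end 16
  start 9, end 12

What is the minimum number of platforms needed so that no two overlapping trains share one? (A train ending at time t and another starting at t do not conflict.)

Events (time:±→running): 0:+→1 2:+→2 2:+→3 2:+→4 2:+→5 2:+→6 … peak 6.

6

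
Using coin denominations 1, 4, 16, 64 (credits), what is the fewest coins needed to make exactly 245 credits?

8

Greedy: take as many of the largest coin as possible, then repeat with the remainder.
245 − 3×64→53 − 3×16→5 − 1×4→1 − 1×1→0
Total coins = 3 + 3 + 1 + 1 = 8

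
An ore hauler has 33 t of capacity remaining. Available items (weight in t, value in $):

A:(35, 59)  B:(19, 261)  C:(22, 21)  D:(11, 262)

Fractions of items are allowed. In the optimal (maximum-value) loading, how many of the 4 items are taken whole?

Sort by value per unit weight and fill in that order.
Ratios (sorted): D 23.82, B 13.74, A 1.69, C 0.95
take D (11 @ 262); take B (19 @ 261); take 3/35 of A → 5.06. Capacity used 33/33.
2 item(s) taken whole; one partial (take 3/35 of A).

2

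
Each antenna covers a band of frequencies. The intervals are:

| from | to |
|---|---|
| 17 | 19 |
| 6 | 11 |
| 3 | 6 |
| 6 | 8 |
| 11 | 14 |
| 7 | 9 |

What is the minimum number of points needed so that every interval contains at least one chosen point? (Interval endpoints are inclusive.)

4

Sort by right endpoint; whenever an interval is uncovered, place a point at its right end.
Sorted: [3,6] [6,8] [7,9] [6,11] [11,14] [17,19]
{[3,6],[6,8]} hit by 6; {[7,9],[6,11]} hit by 9; {[11,14]} hit by 14; {[17,19]} hit by 19.
Points: 6, 9, 14, 19 (4 total).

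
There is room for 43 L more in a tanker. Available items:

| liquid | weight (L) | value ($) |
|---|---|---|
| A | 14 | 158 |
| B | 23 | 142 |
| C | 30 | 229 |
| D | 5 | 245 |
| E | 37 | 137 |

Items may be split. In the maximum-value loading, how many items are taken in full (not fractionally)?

2

Ratios (sorted): D 49.00, A 11.29, C 7.63, B 6.17, E 3.70
take D (5 @ 245); take A (14 @ 158); take 24/30 of C → 183.20. Capacity used 43/43.
2 item(s) taken whole; one partial (take 24/30 of C).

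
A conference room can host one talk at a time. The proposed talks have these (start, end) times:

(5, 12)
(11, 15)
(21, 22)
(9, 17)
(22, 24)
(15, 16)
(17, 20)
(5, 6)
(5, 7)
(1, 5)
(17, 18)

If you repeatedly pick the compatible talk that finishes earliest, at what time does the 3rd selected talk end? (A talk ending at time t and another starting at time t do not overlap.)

Sorted by end: (1,5)  (5,6)  (5,7)  (5,12)  (11,15)  (15,16)  (9,17)  (17,18)  (17,20)  (21,22)  (22,24)
take (1,5); take (5,6); skip (5,7); skip (5,12); take (11,15); take (15,16); take (17,18); take (21,22); take (22,24).
Selected: (1,5) (5,6) (11,15) (15,16) (17,18) (21,22) (22,24)

15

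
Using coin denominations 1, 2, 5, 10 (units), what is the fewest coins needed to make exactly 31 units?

4

Greedy: take as many of the largest coin as possible, then repeat with the remainder.
31 = 3×10 + 1×1
Total coins = 3 + 1 = 4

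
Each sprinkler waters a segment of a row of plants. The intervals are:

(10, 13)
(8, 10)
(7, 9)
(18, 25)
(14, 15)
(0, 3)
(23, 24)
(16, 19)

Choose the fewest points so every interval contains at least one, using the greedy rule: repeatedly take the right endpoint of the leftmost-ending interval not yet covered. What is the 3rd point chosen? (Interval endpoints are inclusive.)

13

Process intervals by earliest right end; each time one isn't hit yet, stab at its right endpoint.
By right end: [0,3]  [7,9]  [8,10]  [10,13]  [14,15]  [16,19]  [23,24]  [18,25]
[0,3] uncovered → point at 3; [7,9] uncovered → point at 9; [10,13] uncovered → point at 13; [14,15] uncovered → point at 15; [16,19] uncovered → point at 19; [23,24] uncovered → point at 24.
Points: 3, 9, 13, 15, 19, 24 (6 total).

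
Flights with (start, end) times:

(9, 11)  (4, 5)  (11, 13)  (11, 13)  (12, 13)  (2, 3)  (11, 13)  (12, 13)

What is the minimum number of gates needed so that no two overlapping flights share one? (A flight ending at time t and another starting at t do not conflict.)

Count concurrent intervals with a sweep; the peak is the room count.
starts: [2, 4, 9, 11, 11, 11, 12, 12]
ends:   [3, 5, 11, 13, 13, 13, 13, 13]
s2→1 e3→0 s4→1 e5→0 s9→1 e11→0 s11→1 s11→2 s11→3 s12→4 s12→5  — peak 5.

5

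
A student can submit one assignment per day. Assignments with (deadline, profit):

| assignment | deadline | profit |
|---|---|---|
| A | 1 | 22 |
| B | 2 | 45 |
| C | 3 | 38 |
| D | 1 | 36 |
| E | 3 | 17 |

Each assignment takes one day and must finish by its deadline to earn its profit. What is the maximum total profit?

119

By profit: B(d2,45), C(d3,38), D(d1,36), A(d1,22), E(d3,17)
B→slot 2; C→slot 3; D→slot 1; A skipped; E skipped.
Profit = 36 + 45 + 38 = 119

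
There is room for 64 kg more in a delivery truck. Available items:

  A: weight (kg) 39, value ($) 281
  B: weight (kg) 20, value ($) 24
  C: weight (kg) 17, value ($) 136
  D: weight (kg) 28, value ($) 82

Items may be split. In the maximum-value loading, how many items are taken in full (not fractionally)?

Order: C (136/17=8.00) > A (281/39=7.21) > D (82/28=2.93) > B (24/20=1.20)
Fill: take C (17 @ 136) → take A (39 @ 281) → take 8/28 of D → 23.43; 64/64 used.
2 item(s) taken whole; one partial (take 8/28 of D).

2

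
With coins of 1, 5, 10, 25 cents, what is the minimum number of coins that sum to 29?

Use the largest denomination that fits, subtract, and repeat.
29 − 1×25→4 − 4×1→0
Total coins = 1 + 4 = 5

5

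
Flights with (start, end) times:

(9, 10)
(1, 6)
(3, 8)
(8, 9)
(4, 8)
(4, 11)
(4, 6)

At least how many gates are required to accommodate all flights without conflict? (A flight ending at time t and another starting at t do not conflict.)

5

Events (time:±→running): 1:+→1 3:+→2 4:+→3 4:+→4 4:+→5 … peak 5.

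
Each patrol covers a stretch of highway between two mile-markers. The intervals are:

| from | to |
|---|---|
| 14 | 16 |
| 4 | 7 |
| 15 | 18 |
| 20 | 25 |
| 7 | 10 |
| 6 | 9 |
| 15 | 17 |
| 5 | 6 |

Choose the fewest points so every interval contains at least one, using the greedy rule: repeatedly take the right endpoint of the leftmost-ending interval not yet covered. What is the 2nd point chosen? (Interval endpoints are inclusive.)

Sort by right endpoint; whenever an interval is uncovered, place a point at its right end.
Sorted: [5,6] [4,7] [6,9] [7,10] [14,16] [15,17] [15,18] [20,25]
{[5,6],[4,7],[6,9]} hit by 6; {[7,10]} hit by 10; {[14,16],[15,17],[15,18]} hit by 16; {[20,25]} hit by 25.
Points: 6, 10, 16, 25 (4 total).

10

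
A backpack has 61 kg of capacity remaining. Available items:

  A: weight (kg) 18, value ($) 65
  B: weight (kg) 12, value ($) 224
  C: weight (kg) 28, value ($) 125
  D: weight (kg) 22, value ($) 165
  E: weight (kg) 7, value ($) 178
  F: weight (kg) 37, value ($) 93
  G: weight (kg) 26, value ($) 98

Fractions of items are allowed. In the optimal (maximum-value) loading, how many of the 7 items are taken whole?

Greedy by value/weight ratio, highest first.
Ratios (sorted): E 25.43, B 18.67, D 7.50, C 4.46, G 3.77, A 3.61, F 2.51
take E (7 @ 178); take B (12 @ 224); take D (22 @ 165); take 20/28 of C → 89.29. Capacity used 61/61.
3 item(s) taken whole; one partial (take 20/28 of C).

3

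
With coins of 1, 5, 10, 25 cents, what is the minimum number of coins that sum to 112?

Use the largest denomination that fits, subtract, and repeat.
112 − 4×25→12 − 1×10→2 − 2×1→0
Total coins = 4 + 1 + 2 = 7

7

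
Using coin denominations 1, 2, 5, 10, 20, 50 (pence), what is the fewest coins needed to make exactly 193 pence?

Use the largest denomination that fits, subtract, and repeat.
193 − 3×50→43 − 2×20→3 − 1×2→1 − 1×1→0
Total coins = 3 + 2 + 1 + 1 = 7

7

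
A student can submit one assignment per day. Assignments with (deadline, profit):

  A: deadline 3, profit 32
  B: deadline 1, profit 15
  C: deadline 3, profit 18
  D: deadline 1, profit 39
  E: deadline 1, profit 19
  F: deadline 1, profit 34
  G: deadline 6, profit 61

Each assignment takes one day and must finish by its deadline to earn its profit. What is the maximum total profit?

Take jobs in profit order; each goes to the latest open slot no later than its deadline.
Profit order: G=61 D=39 F=34 A=32 E=19 C=18 B=15
Assign: G→slot 6, D→slot 1, F skipped, A→slot 3, E skipped, C→slot 2, B skipped.
Slots: [1:D] [2:C] [3:A] [6:G]
Profit = 39 + 18 + 32 + 61 = 150

150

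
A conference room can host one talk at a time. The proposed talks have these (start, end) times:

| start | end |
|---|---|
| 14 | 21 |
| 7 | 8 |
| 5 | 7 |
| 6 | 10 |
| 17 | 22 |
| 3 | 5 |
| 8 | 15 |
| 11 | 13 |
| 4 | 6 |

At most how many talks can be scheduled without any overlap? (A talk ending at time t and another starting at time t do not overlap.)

5

Sorted by end: (3,5)  (4,6)  (5,7)  (7,8)  (6,10)  (11,13)  (8,15)  (14,21)  (17,22)
take (3,5); take (5,7); take (7,8); take (11,13); skip (8,15); take (14,21); skip (17,22).
Selected 5 talks.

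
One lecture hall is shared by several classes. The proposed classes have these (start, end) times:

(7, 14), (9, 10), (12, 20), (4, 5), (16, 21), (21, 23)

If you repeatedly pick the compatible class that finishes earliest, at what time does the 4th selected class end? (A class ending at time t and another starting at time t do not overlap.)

23

By end time: (4,5), (9,10), (7,14), (12,20), (16,21), (21,23).
Pick (4,5); next start ≥ 5 → (9,10); next start ≥ 10 → (12,20); next start ≥ 20 → (21,23).
Selected: (4,5) (9,10) (12,20) (21,23)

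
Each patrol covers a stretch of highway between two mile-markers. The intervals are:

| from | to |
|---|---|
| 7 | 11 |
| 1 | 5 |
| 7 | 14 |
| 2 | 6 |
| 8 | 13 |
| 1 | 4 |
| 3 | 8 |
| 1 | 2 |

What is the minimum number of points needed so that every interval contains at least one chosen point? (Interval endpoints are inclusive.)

Sort by right endpoint; whenever an interval is uncovered, place a point at its right end.
Sorted: [1,2] [1,4] [1,5] [2,6] [3,8] [7,11] [8,13] [7,14]
{[1,2],[1,4],[1,5],[2,6]} hit by 2; {[3,8],[7,11],[8,13],[7,14]} hit by 8.
Points: 2, 8 (2 total).

2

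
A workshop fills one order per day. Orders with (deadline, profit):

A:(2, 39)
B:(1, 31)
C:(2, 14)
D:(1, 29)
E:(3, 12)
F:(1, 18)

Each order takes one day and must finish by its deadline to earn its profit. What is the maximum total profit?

82

Sort by profit descending; place each in the latest free slot ≤ its deadline.
Profit order: A=39 B=31 D=29 F=18 C=14 E=12
Assign: A→slot 2, B→slot 1, D skipped, F skipped, C skipped, E→slot 3.
Slots: [1:B] [2:A] [3:E]
Profit = 31 + 39 + 12 = 82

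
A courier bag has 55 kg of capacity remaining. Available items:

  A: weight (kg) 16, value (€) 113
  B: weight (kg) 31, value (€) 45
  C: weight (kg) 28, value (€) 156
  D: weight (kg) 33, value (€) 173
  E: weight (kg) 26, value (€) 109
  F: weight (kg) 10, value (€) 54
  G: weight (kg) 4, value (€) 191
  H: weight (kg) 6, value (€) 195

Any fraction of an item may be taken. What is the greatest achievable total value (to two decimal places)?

660.40

Sort by value per unit weight and fill in that order.
Order: G (191/4=47.75) > H (195/6=32.50) > A (113/16=7.06) > C (156/28=5.57) > F (54/10=5.40) > D (173/33=5.24) > E (109/26=4.19) > B (45/31=1.45)
Fill: take G (4 @ 191) → take H (6 @ 195) → take A (16 @ 113) → take C (28 @ 156) → take 1/10 of F → 5.40; 55/55 used.
Total value = 660.40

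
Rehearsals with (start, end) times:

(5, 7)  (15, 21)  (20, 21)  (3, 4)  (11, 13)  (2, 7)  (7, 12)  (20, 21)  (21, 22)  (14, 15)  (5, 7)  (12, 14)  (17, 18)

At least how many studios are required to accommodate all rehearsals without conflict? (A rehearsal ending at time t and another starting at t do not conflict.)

Count concurrent intervals with a sweep; the peak is the room count.
Events (time:±→running): 2:+→1 3:+→2 4:-→1 5:+→2 5:+→3 … peak 3.

3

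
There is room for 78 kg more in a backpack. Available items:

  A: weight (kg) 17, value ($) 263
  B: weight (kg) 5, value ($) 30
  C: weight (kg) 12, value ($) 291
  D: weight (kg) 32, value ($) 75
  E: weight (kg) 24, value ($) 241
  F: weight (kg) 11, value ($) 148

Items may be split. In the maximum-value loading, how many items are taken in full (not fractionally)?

Order: C (291/12=24.25) > A (263/17=15.47) > F (148/11=13.45) > E (241/24=10.04) > B (30/5=6.00) > D (75/32=2.34)
Fill: take C (12 @ 291) → take A (17 @ 263) → take F (11 @ 148) → take E (24 @ 241) → take B (5 @ 30) → take 9/32 of D → 21.09; 78/78 used.
5 item(s) taken whole; one partial (take 9/32 of D).

5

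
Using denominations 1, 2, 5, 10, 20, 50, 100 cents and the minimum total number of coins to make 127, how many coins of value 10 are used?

0

Use the largest denomination that fits, subtract, and repeat.
127 = 1×100 + 1×20 + 1×5 + 1×2
Count of 10: 0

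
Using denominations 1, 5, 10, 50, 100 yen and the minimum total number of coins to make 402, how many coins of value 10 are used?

0

Greedy: take as many of the largest coin as possible, then repeat with the remainder.
402 = 4×100 + 2×1
Count of 10: 0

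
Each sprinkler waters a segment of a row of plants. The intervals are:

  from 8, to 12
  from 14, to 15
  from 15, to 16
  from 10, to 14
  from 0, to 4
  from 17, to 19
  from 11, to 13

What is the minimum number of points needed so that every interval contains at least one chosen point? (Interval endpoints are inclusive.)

Sort by right endpoint; whenever an interval is uncovered, place a point at its right end.
By right end: [0,4]  [8,12]  [11,13]  [10,14]  [14,15]  [15,16]  [17,19]
[0,4] uncovered → point at 4; [8,12] uncovered → point at 12; [14,15] uncovered → point at 15; [17,19] uncovered → point at 19.
Points: 4, 12, 15, 19 (4 total).

4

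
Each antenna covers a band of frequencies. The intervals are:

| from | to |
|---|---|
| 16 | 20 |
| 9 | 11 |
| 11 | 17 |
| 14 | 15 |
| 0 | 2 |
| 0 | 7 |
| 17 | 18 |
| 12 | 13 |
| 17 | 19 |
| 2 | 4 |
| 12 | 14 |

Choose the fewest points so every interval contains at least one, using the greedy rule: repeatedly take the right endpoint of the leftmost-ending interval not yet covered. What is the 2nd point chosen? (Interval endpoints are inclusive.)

11

By right end: [0,2]  [2,4]  [0,7]  [9,11]  [12,13]  [12,14]  [14,15]  [11,17]  [17,18]  [17,19]  [16,20]
[0,2] uncovered → point at 2; [9,11] uncovered → point at 11; [12,13] uncovered → point at 13; [14,15] uncovered → point at 15; [17,18] uncovered → point at 18.
Points: 2, 11, 13, 15, 18 (5 total).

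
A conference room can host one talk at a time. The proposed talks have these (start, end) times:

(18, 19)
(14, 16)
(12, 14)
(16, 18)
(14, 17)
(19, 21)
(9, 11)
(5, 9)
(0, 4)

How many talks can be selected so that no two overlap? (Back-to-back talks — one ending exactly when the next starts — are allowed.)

By end time: (0,4), (5,9), (9,11), (12,14), (14,16), (14,17), (16,18), (18,19), (19,21).
Pick (0,4); next start ≥ 4 → (5,9); next start ≥ 9 → (9,11); next start ≥ 11 → (12,14); next start ≥ 14 → (14,16); next start ≥ 16 → (16,18); next start ≥ 18 → (18,19); next start ≥ 19 → (19,21).
Selected 8 talks.

8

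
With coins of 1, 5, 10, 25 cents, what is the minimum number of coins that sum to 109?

9

109 = 4×25 + 1×5 + 4×1
Total coins = 4 + 1 + 4 = 9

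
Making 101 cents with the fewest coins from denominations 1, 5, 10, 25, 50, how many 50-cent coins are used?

2

Greedy: take as many of the largest coin as possible, then repeat with the remainder.
101 − 2×50→1 − 1×1→0
Count of 50: 2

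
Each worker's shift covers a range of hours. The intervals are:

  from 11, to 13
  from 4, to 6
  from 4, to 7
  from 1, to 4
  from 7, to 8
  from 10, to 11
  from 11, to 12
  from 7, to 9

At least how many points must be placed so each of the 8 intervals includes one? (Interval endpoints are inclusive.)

Process intervals by earliest right end; each time one isn't hit yet, stab at its right endpoint.
By right end: [1,4]  [4,6]  [4,7]  [7,8]  [7,9]  [10,11]  [11,12]  [11,13]
[1,4] uncovered → point at 4; [7,8] uncovered → point at 8; [10,11] uncovered → point at 11.
Points: 4, 8, 11 (3 total).

3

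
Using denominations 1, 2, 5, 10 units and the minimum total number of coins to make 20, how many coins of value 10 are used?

2

20 − 2×10→0
Count of 10: 2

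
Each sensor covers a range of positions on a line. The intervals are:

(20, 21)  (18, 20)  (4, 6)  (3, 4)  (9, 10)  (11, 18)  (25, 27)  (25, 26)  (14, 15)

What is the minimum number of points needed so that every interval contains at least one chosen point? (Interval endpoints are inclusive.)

5

Sorted: [3,4] [4,6] [9,10] [14,15] [11,18] [18,20] [20,21] [25,26] [25,27]
{[3,4],[4,6]} hit by 4; {[9,10]} hit by 10; {[14,15],[11,18]} hit by 15; {[18,20],[20,21]} hit by 20; {[25,26],[25,27]} hit by 26.
Points: 4, 10, 15, 20, 26 (5 total).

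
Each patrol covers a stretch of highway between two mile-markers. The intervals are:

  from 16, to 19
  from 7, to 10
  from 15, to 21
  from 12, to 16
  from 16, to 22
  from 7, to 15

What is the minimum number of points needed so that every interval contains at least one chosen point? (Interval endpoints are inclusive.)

2

Process intervals by earliest right end; each time one isn't hit yet, stab at its right endpoint.
Sorted: [7,10] [7,15] [12,16] [16,19] [15,21] [16,22]
{[7,10],[7,15]} hit by 10; {[12,16],[16,19],[15,21],[16,22]} hit by 16.
Points: 10, 16 (2 total).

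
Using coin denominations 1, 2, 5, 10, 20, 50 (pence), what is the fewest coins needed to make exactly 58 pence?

4

Greedy: take as many of the largest coin as possible, then repeat with the remainder.
58 = 1×50 + 1×5 + 1×2 + 1×1
Total coins = 1 + 1 + 1 + 1 = 4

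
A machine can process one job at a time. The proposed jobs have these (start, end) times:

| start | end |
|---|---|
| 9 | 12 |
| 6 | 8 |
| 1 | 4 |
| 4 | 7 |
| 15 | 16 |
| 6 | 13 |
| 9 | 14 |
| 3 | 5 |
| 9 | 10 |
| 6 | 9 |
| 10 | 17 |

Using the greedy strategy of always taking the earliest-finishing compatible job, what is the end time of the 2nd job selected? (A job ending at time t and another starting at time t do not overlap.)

Sort by end time and greedily take each interval whose start is ≥ the last chosen end.
By end time: (1,4), (3,5), (4,7), (6,8), (6,9), (9,10), (9,12), (6,13), (9,14), (15,16), (10,17).
Pick (1,4); next start ≥ 4 → (4,7); next start ≥ 7 → (9,10); next start ≥ 10 → (15,16).
Selected: (1,4) (4,7) (9,10) (15,16)

7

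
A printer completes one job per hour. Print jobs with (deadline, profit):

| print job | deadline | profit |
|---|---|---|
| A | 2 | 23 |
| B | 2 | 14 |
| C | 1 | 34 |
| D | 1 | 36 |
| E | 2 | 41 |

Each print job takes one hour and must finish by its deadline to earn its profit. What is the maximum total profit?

77

Sort by profit descending; place each in the latest free slot ≤ its deadline.
Profit order: E=41 D=36 C=34 A=23 B=14
Assign: E→slot 2, D→slot 1, C skipped, A skipped, B skipped.
Slots: [1:D] [2:E]
Profit = 36 + 41 = 77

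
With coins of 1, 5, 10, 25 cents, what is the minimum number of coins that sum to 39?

6

Greedy: take as many of the largest coin as possible, then repeat with the remainder.
39 = 1×25 + 1×10 + 4×1
Total coins = 1 + 1 + 4 = 6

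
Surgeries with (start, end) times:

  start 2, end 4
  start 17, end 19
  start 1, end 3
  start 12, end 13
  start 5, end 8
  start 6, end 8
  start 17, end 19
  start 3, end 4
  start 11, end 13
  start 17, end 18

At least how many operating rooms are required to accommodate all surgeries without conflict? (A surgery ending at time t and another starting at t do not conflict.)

Count concurrent intervals with a sweep; the peak is the room count.
starts: [1, 2, 3, 5, 6, 11, 12, 17, 17, 17]
ends:   [3, 4, 4, 8, 8, 13, 13, 18, 19, 19]
s1→1 s2→2 e3→1 s3→2 e4→1 e4→0 s5→1 s6→2 e8→1 e8→0 s11→1 s12→2 e13→1 e13→0 s17→1 s17→2 s17→3  — peak 3.

3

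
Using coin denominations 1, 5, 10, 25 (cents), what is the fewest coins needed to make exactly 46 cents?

4

Greedy: take as many of the largest coin as possible, then repeat with the remainder.
46 = 1×25 + 2×10 + 1×1
Total coins = 1 + 2 + 1 = 4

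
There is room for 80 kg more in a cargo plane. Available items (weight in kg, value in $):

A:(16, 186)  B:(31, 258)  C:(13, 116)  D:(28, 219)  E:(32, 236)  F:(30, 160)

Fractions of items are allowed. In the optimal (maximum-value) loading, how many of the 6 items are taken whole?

3

Sort by value per unit weight and fill in that order.
Order: A (186/16=11.62) > C (116/13=8.92) > B (258/31=8.32) > D (219/28=7.82) > E (236/32=7.38) > F (160/30=5.33)
Fill: take A (16 @ 186) → take C (13 @ 116) → take B (31 @ 258) → take 20/28 of D → 156.43; 80/80 used.
3 item(s) taken whole; one partial (take 20/28 of D).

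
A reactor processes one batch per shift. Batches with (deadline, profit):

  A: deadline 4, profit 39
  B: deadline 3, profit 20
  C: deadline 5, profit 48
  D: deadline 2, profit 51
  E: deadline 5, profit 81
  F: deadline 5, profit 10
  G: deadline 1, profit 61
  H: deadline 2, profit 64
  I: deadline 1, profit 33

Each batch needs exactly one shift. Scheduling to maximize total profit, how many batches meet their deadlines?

By profit: E(d5,81), H(d2,64), G(d1,61), D(d2,51), C(d5,48), A(d4,39), I(d1,33), B(d3,20), F(d5,10)
E→slot 5; H→slot 2; G→slot 1; D skipped; C→slot 4; A→slot 3; I skipped; B skipped; F skipped.
5 of 9 scheduled.

5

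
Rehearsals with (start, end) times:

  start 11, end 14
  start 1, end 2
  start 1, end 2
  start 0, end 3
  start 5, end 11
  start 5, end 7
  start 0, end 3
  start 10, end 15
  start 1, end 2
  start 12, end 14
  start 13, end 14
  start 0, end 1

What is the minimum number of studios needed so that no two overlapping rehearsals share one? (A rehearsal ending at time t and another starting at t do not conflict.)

5

Count concurrent intervals with a sweep; the peak is the room count.
starts: [0, 0, 0, 1, 1, 1, 5, 5, 10, 11, 12, 13]
ends:   [1, 2, 2, 2, 3, 3, 7, 11, 14, 14, 14, 15]
s0→1 s0→2 s0→3 e1→2 s1→3 s1→4 s1→5  — peak 5.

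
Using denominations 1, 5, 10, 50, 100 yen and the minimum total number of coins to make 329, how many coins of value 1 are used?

Greedy: take as many of the largest coin as possible, then repeat with the remainder.
329 = 3×100 + 2×10 + 1×5 + 4×1
Count of 1: 4

4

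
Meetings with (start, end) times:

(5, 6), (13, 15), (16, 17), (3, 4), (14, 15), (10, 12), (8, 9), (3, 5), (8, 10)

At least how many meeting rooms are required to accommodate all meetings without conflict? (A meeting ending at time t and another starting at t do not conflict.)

Events (time:±→running): 3:+→1 3:+→2 … peak 2.

2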